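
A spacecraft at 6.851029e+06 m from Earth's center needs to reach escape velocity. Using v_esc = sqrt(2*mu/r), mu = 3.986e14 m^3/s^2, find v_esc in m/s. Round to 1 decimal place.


Step 1: 2*mu/r = 2 * 3.986e14 / 6.851029e+06 = 116362082.2507
Step 2: v_esc = sqrt(116362082.2507) = 10787.1 m/s

10787.1


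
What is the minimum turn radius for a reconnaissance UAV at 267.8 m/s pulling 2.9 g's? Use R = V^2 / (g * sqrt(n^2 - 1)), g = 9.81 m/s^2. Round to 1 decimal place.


Step 1: V^2 = 267.8^2 = 71716.84
Step 2: n^2 - 1 = 2.9^2 - 1 = 7.41
Step 3: sqrt(7.41) = 2.722132
Step 4: R = 71716.84 / (9.81 * 2.722132) = 2685.6 m

2685.6


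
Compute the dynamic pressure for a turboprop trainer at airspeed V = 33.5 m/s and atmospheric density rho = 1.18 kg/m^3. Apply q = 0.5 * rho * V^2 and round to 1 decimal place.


Step 1: V^2 = 33.5^2 = 1122.25
Step 2: q = 0.5 * 1.18 * 1122.25
Step 3: q = 662.1 Pa

662.1


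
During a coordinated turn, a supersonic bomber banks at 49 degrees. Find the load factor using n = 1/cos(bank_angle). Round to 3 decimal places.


Step 1: Convert 49 degrees to radians = 0.855211
Step 2: cos(49 deg) = 0.656059
Step 3: n = 1 / 0.656059 = 1.524

1.524


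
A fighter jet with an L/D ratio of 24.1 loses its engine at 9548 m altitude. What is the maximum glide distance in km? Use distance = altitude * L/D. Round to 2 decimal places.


Step 1: Glide distance = altitude * L/D = 9548 * 24.1 = 230106.8 m
Step 2: Convert to km: 230106.8 / 1000 = 230.11 km

230.11


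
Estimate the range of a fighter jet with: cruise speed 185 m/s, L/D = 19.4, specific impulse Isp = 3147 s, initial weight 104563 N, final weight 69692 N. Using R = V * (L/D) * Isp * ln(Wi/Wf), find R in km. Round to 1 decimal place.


Step 1: Coefficient = V * (L/D) * Isp = 185 * 19.4 * 3147 = 11294583.0 m
Step 2: Wi/Wf = 104563 / 69692 = 1.500359
Step 3: ln(1.500359) = 0.405704
Step 4: R = 11294583.0 * 0.405704 = 4582260.1 m = 4582.3 km

4582.3


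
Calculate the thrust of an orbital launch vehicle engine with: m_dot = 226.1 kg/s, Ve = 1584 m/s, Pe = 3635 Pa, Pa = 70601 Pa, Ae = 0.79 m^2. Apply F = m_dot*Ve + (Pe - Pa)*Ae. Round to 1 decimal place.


Step 1: Momentum thrust = m_dot * Ve = 226.1 * 1584 = 358142.4 N
Step 2: Pressure thrust = (Pe - Pa) * Ae = (3635 - 70601) * 0.79 = -52903.14 N
Step 3: Total thrust F = 358142.4 + -52903.14 = 305239.3 N

305239.3


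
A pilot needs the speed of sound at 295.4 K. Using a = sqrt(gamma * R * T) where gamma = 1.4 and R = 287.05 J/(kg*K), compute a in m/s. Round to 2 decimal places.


Step 1: gamma * R * T = 1.4 * 287.05 * 295.4 = 118712.398
Step 2: a = sqrt(118712.398) = 344.55 m/s

344.55


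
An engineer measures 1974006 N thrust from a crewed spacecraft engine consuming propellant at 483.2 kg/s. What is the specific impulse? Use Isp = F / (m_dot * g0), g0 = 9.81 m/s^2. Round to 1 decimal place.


Step 1: m_dot * g0 = 483.2 * 9.81 = 4740.19
Step 2: Isp = 1974006 / 4740.19 = 416.4 s

416.4


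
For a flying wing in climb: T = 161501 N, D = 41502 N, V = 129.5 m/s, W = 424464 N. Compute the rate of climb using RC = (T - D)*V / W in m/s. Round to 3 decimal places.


Step 1: Excess thrust = T - D = 161501 - 41502 = 119999 N
Step 2: Excess power = 119999 * 129.5 = 15539870.5 W
Step 3: RC = 15539870.5 / 424464 = 36.611 m/s

36.611


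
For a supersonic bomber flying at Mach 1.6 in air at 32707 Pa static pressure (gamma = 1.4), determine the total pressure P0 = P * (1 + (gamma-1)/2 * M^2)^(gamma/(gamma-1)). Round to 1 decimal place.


Step 1: (gamma-1)/2 * M^2 = 0.2 * 2.56 = 0.512
Step 2: 1 + 0.512 = 1.512
Step 3: Exponent gamma/(gamma-1) = 3.5
Step 4: P0 = 32707 * 1.512^3.5 = 139018.3 Pa

139018.3


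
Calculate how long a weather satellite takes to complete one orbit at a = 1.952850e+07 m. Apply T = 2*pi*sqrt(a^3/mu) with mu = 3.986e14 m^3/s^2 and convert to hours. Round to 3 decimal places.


Step 1: a^3 / mu = 7.447434e+21 / 3.986e14 = 1.868398e+07
Step 2: sqrt(1.868398e+07) = 4322.4968 s
Step 3: T = 2*pi * 4322.4968 = 27159.05 s
Step 4: T in hours = 27159.05 / 3600 = 7.544 hours

7.544


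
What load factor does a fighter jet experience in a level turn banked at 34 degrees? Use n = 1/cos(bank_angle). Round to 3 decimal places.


Step 1: Convert 34 degrees to radians = 0.593412
Step 2: cos(34 deg) = 0.829038
Step 3: n = 1 / 0.829038 = 1.206

1.206


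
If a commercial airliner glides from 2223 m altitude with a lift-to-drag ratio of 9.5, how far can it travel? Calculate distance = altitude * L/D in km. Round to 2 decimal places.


Step 1: Glide distance = altitude * L/D = 2223 * 9.5 = 21118.5 m
Step 2: Convert to km: 21118.5 / 1000 = 21.12 km

21.12


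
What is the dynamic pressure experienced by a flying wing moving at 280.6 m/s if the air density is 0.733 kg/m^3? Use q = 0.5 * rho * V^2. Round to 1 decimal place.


Step 1: V^2 = 280.6^2 = 78736.36
Step 2: q = 0.5 * 0.733 * 78736.36
Step 3: q = 28856.9 Pa

28856.9


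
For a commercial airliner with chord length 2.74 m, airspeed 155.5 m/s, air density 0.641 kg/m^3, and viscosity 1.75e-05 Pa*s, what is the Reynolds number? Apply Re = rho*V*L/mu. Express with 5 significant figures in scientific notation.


Step 1: Numerator = rho * V * L = 0.641 * 155.5 * 2.74 = 273.11087
Step 2: Re = 273.11087 / 1.75e-05
Step 3: Re = 1.5606e+07

1.5606e+07


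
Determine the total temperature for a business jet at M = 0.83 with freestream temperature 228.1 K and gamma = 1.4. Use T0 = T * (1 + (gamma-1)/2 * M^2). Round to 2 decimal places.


Step 1: (gamma-1)/2 = 0.2
Step 2: M^2 = 0.6889
Step 3: 1 + 0.2 * 0.6889 = 1.13778
Step 4: T0 = 228.1 * 1.13778 = 259.53 K

259.53


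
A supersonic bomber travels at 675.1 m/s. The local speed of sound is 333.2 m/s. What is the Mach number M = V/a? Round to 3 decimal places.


Step 1: M = V / a = 675.1 / 333.2
Step 2: M = 2.026

2.026


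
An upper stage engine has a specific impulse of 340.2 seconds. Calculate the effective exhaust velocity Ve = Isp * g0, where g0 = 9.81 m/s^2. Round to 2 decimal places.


Step 1: Ve = Isp * g0 = 340.2 * 9.81
Step 2: Ve = 3337.36 m/s

3337.36


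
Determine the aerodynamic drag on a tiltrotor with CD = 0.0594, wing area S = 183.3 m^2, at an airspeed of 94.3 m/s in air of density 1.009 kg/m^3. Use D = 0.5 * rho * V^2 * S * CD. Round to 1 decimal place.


Step 1: Dynamic pressure q = 0.5 * 1.009 * 94.3^2 = 4486.2612 Pa
Step 2: Drag D = q * S * CD = 4486.2612 * 183.3 * 0.0594
Step 3: D = 48846.5 N

48846.5


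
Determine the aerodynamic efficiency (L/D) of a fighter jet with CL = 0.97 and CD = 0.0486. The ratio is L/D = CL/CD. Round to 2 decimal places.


Step 1: L/D = CL / CD = 0.97 / 0.0486
Step 2: L/D = 19.96

19.96


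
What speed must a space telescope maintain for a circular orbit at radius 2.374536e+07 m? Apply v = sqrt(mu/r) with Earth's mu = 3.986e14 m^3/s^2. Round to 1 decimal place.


Step 1: mu / r = 3.986e14 / 2.374536e+07 = 16786437.4345
Step 2: v = sqrt(16786437.4345) = 4097.1 m/s

4097.1


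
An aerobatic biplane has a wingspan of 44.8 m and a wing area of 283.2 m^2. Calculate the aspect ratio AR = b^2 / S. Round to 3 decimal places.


Step 1: b^2 = 44.8^2 = 2007.04
Step 2: AR = 2007.04 / 283.2 = 7.087

7.087


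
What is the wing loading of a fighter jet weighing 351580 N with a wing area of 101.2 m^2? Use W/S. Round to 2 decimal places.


Step 1: Wing loading = W / S = 351580 / 101.2
Step 2: Wing loading = 3474.11 N/m^2

3474.11


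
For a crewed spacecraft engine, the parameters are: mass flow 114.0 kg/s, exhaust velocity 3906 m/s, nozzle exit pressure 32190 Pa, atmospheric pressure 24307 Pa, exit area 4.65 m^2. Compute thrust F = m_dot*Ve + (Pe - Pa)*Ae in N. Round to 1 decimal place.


Step 1: Momentum thrust = m_dot * Ve = 114.0 * 3906 = 445284.0 N
Step 2: Pressure thrust = (Pe - Pa) * Ae = (32190 - 24307) * 4.65 = 36655.95 N
Step 3: Total thrust F = 445284.0 + 36655.95 = 481940.0 N

481940.0


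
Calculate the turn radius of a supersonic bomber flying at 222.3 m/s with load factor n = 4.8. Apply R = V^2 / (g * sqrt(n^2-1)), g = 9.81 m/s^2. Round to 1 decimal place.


Step 1: V^2 = 222.3^2 = 49417.29
Step 2: n^2 - 1 = 4.8^2 - 1 = 22.04
Step 3: sqrt(22.04) = 4.694678
Step 4: R = 49417.29 / (9.81 * 4.694678) = 1073.0 m

1073.0


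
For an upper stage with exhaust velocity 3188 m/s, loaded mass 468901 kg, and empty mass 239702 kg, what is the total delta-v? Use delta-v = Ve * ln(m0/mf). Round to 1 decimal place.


Step 1: Mass ratio m0/mf = 468901 / 239702 = 1.956183
Step 2: ln(1.956183) = 0.670995
Step 3: delta-v = 3188 * 0.670995 = 2139.1 m/s

2139.1


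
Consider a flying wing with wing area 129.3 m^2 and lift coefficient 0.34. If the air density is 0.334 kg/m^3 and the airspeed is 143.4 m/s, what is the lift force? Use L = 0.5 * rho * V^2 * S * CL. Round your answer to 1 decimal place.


Step 1: Calculate dynamic pressure q = 0.5 * 0.334 * 143.4^2 = 0.5 * 0.334 * 20563.56 = 3434.1145 Pa
Step 2: Multiply by wing area and lift coefficient: L = 3434.1145 * 129.3 * 0.34
Step 3: L = 444031.0074 * 0.34 = 150970.5 N

150970.5


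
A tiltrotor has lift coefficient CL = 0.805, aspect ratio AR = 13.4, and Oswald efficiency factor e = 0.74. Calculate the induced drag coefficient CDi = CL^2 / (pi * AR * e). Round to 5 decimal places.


Step 1: CL^2 = 0.805^2 = 0.648025
Step 2: pi * AR * e = 3.14159 * 13.4 * 0.74 = 31.152033
Step 3: CDi = 0.648025 / 31.152033 = 0.02080

0.02080


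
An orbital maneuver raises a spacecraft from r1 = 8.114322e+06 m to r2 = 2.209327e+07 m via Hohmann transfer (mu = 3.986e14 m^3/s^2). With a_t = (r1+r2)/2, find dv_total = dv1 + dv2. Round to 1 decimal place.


Step 1: Transfer semi-major axis a_t = (8.114322e+06 + 2.209327e+07) / 2 = 1.510380e+07 m
Step 2: v1 (circular at r1) = sqrt(mu/r1) = 7008.78 m/s
Step 3: v_t1 = sqrt(mu*(2/r1 - 1/a_t)) = 8476.75 m/s
Step 4: dv1 = |8476.75 - 7008.78| = 1467.97 m/s
Step 5: v2 (circular at r2) = 4247.55 m/s, v_t2 = 3113.31 m/s
Step 6: dv2 = |4247.55 - 3113.31| = 1134.25 m/s
Step 7: Total delta-v = 1467.97 + 1134.25 = 2602.2 m/s

2602.2


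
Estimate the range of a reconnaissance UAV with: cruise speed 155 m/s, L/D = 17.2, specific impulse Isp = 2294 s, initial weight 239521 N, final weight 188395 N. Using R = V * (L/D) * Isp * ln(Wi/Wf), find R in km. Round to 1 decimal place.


Step 1: Coefficient = V * (L/D) * Isp = 155 * 17.2 * 2294 = 6115804.0 m
Step 2: Wi/Wf = 239521 / 188395 = 1.271377
Step 3: ln(1.271377) = 0.2401
Step 4: R = 6115804.0 * 0.2401 = 1468406.2 m = 1468.4 km

1468.4


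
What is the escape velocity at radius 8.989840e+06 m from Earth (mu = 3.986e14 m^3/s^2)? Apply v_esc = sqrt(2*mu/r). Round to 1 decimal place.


Step 1: 2*mu/r = 2 * 3.986e14 / 8.989840e+06 = 88677885.2571
Step 2: v_esc = sqrt(88677885.2571) = 9416.9 m/s

9416.9


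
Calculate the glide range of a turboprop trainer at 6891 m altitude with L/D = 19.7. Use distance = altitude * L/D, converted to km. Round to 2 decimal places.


Step 1: Glide distance = altitude * L/D = 6891 * 19.7 = 135752.7 m
Step 2: Convert to km: 135752.7 / 1000 = 135.75 km

135.75


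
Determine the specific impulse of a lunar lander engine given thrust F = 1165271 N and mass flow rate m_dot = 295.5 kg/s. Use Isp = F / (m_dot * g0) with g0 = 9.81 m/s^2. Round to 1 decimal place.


Step 1: m_dot * g0 = 295.5 * 9.81 = 2898.86
Step 2: Isp = 1165271 / 2898.86 = 402.0 s

402.0


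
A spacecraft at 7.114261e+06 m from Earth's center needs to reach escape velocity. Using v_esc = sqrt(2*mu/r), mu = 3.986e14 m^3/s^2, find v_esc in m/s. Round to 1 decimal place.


Step 1: 2*mu/r = 2 * 3.986e14 / 7.114261e+06 = 112056614.1726
Step 2: v_esc = sqrt(112056614.1726) = 10585.7 m/s

10585.7


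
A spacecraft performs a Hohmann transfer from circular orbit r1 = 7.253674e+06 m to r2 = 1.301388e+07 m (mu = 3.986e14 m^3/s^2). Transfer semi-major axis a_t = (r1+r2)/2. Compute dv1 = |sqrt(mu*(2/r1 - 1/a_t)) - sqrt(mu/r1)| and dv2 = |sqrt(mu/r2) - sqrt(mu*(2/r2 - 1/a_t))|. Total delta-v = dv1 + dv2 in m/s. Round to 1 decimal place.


Step 1: Transfer semi-major axis a_t = (7.253674e+06 + 1.301388e+07) / 2 = 1.013378e+07 m
Step 2: v1 (circular at r1) = sqrt(mu/r1) = 7412.93 m/s
Step 3: v_t1 = sqrt(mu*(2/r1 - 1/a_t)) = 8400.54 m/s
Step 4: dv1 = |8400.54 - 7412.93| = 987.62 m/s
Step 5: v2 (circular at r2) = 5534.33 m/s, v_t2 = 4682.29 m/s
Step 6: dv2 = |5534.33 - 4682.29| = 852.04 m/s
Step 7: Total delta-v = 987.62 + 852.04 = 1839.7 m/s

1839.7


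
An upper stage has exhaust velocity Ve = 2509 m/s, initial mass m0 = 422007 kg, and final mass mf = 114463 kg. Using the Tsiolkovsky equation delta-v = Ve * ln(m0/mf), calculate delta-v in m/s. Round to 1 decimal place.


Step 1: Mass ratio m0/mf = 422007 / 114463 = 3.686842
Step 2: ln(3.686842) = 1.30477
Step 3: delta-v = 2509 * 1.30477 = 3273.7 m/s

3273.7


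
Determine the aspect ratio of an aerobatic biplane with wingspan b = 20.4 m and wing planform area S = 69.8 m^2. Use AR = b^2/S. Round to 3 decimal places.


Step 1: b^2 = 20.4^2 = 416.16
Step 2: AR = 416.16 / 69.8 = 5.962

5.962


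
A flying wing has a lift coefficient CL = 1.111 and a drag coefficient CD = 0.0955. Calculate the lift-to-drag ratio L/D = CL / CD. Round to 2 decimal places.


Step 1: L/D = CL / CD = 1.111 / 0.0955
Step 2: L/D = 11.63

11.63


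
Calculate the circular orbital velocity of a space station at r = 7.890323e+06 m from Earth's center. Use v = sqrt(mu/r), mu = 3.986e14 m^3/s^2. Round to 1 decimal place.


Step 1: mu / r = 3.986e14 / 7.890323e+06 = 50517577.0371
Step 2: v = sqrt(50517577.0371) = 7107.6 m/s

7107.6


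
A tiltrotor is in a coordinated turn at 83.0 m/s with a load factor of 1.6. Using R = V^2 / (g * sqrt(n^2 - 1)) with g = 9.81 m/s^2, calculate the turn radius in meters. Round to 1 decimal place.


Step 1: V^2 = 83.0^2 = 6889.0
Step 2: n^2 - 1 = 1.6^2 - 1 = 1.56
Step 3: sqrt(1.56) = 1.249
Step 4: R = 6889.0 / (9.81 * 1.249) = 562.2 m

562.2


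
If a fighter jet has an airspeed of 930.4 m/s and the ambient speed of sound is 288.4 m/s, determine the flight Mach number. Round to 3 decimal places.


Step 1: M = V / a = 930.4 / 288.4
Step 2: M = 3.226

3.226


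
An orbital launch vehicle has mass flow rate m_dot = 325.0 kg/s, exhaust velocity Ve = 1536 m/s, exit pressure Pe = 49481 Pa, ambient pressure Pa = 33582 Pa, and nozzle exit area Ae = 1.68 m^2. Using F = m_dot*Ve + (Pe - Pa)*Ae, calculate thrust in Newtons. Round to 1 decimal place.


Step 1: Momentum thrust = m_dot * Ve = 325.0 * 1536 = 499200.0 N
Step 2: Pressure thrust = (Pe - Pa) * Ae = (49481 - 33582) * 1.68 = 26710.32 N
Step 3: Total thrust F = 499200.0 + 26710.32 = 525910.3 N

525910.3


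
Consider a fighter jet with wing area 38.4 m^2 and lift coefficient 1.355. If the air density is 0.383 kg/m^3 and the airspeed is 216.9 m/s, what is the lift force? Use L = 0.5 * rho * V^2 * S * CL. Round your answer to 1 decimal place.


Step 1: Calculate dynamic pressure q = 0.5 * 0.383 * 216.9^2 = 0.5 * 0.383 * 47045.61 = 9009.2343 Pa
Step 2: Multiply by wing area and lift coefficient: L = 9009.2343 * 38.4 * 1.355
Step 3: L = 345954.5977 * 1.355 = 468768.5 N

468768.5


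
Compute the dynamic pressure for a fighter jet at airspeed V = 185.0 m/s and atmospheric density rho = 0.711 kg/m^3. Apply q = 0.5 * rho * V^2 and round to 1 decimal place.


Step 1: V^2 = 185.0^2 = 34225.0
Step 2: q = 0.5 * 0.711 * 34225.0
Step 3: q = 12167.0 Pa

12167.0


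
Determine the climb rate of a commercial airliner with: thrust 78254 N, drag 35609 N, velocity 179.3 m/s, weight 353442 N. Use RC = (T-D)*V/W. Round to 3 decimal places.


Step 1: Excess thrust = T - D = 78254 - 35609 = 42645 N
Step 2: Excess power = 42645 * 179.3 = 7646248.5 W
Step 3: RC = 7646248.5 / 353442 = 21.634 m/s

21.634


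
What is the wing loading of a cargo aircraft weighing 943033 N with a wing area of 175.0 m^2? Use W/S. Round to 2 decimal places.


Step 1: Wing loading = W / S = 943033 / 175.0
Step 2: Wing loading = 5388.76 N/m^2

5388.76


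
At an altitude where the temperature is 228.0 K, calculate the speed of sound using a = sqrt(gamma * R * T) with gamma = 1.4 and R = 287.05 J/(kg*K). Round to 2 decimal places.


Step 1: gamma * R * T = 1.4 * 287.05 * 228.0 = 91626.36
Step 2: a = sqrt(91626.36) = 302.70 m/s

302.70


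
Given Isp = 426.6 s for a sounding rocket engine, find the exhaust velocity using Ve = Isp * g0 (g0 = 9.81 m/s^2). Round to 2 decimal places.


Step 1: Ve = Isp * g0 = 426.6 * 9.81
Step 2: Ve = 4184.95 m/s

4184.95


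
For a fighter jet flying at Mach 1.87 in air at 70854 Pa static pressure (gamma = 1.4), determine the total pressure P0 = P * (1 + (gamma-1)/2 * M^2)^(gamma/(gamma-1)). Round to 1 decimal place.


Step 1: (gamma-1)/2 * M^2 = 0.2 * 3.4969 = 0.69938
Step 2: 1 + 0.69938 = 1.69938
Step 3: Exponent gamma/(gamma-1) = 3.5
Step 4: P0 = 70854 * 1.69938^3.5 = 453295.2 Pa

453295.2


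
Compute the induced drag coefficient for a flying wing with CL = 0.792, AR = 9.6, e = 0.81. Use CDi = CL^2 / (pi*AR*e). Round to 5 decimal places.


Step 1: CL^2 = 0.792^2 = 0.627264
Step 2: pi * AR * e = 3.14159 * 9.6 * 0.81 = 24.429024
Step 3: CDi = 0.627264 / 24.429024 = 0.02568

0.02568


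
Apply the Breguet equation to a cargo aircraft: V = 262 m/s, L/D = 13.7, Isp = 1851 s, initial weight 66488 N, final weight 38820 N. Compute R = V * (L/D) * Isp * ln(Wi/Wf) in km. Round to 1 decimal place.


Step 1: Coefficient = V * (L/D) * Isp = 262 * 13.7 * 1851 = 6643979.4 m
Step 2: Wi/Wf = 66488 / 38820 = 1.712725
Step 3: ln(1.712725) = 0.538086
Step 4: R = 6643979.4 * 0.538086 = 3575031.7 m = 3575.0 km

3575.0


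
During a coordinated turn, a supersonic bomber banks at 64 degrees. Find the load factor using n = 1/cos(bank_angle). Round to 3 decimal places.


Step 1: Convert 64 degrees to radians = 1.117011
Step 2: cos(64 deg) = 0.438371
Step 3: n = 1 / 0.438371 = 2.281

2.281


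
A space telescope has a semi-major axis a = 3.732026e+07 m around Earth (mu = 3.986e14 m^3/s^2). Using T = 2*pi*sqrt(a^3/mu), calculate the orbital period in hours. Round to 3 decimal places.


Step 1: a^3 / mu = 5.197973e+22 / 3.986e14 = 1.304057e+08
Step 2: sqrt(1.304057e+08) = 11419.533 s
Step 3: T = 2*pi * 11419.533 = 71751.04 s
Step 4: T in hours = 71751.04 / 3600 = 19.931 hours

19.931


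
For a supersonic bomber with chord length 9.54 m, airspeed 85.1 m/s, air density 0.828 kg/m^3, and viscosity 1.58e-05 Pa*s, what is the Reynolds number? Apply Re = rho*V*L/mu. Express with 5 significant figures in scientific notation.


Step 1: Numerator = rho * V * L = 0.828 * 85.1 * 9.54 = 672.215112
Step 2: Re = 672.215112 / 1.58e-05
Step 3: Re = 4.2545e+07

4.2545e+07


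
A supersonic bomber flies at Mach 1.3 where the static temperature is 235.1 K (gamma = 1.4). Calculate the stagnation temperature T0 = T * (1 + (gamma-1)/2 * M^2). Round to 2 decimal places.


Step 1: (gamma-1)/2 = 0.2
Step 2: M^2 = 1.69
Step 3: 1 + 0.2 * 1.69 = 1.338
Step 4: T0 = 235.1 * 1.338 = 314.56 K

314.56


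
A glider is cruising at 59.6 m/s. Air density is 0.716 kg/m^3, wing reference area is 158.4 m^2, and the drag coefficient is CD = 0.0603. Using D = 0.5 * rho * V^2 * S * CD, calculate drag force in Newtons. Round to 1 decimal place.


Step 1: Dynamic pressure q = 0.5 * 0.716 * 59.6^2 = 1271.6733 Pa
Step 2: Drag D = q * S * CD = 1271.6733 * 158.4 * 0.0603
Step 3: D = 12146.4 N

12146.4


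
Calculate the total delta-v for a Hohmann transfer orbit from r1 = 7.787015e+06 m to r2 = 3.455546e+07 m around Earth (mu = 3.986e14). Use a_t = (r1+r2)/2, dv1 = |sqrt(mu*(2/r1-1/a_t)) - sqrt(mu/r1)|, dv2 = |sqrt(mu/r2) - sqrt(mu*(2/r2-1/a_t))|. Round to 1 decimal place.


Step 1: Transfer semi-major axis a_t = (7.787015e+06 + 3.455546e+07) / 2 = 2.117124e+07 m
Step 2: v1 (circular at r1) = sqrt(mu/r1) = 7154.56 m/s
Step 3: v_t1 = sqrt(mu*(2/r1 - 1/a_t)) = 9140.47 m/s
Step 4: dv1 = |9140.47 - 7154.56| = 1985.9 m/s
Step 5: v2 (circular at r2) = 3396.33 m/s, v_t2 = 2059.79 m/s
Step 6: dv2 = |3396.33 - 2059.79| = 1336.54 m/s
Step 7: Total delta-v = 1985.9 + 1336.54 = 3322.4 m/s

3322.4


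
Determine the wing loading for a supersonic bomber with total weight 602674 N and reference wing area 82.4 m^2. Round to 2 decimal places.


Step 1: Wing loading = W / S = 602674 / 82.4
Step 2: Wing loading = 7314.00 N/m^2

7314.00


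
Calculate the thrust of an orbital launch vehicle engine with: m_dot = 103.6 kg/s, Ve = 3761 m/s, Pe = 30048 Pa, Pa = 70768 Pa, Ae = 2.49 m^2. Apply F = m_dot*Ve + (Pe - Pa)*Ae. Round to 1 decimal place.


Step 1: Momentum thrust = m_dot * Ve = 103.6 * 3761 = 389639.6 N
Step 2: Pressure thrust = (Pe - Pa) * Ae = (30048 - 70768) * 2.49 = -101392.80 N
Step 3: Total thrust F = 389639.6 + -101392.80 = 288246.8 N

288246.8


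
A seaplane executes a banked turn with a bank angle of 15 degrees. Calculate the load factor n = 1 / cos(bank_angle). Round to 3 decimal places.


Step 1: Convert 15 degrees to radians = 0.261799
Step 2: cos(15 deg) = 0.965926
Step 3: n = 1 / 0.965926 = 1.035

1.035


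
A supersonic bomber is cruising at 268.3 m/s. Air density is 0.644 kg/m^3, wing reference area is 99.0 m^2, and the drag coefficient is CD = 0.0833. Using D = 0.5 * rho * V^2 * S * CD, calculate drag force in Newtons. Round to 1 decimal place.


Step 1: Dynamic pressure q = 0.5 * 0.644 * 268.3^2 = 23179.1346 Pa
Step 2: Drag D = q * S * CD = 23179.1346 * 99.0 * 0.0833
Step 3: D = 191151.4 N

191151.4


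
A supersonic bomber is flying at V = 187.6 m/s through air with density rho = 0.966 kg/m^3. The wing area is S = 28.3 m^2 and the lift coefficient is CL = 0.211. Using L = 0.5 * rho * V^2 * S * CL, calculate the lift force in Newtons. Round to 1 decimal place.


Step 1: Calculate dynamic pressure q = 0.5 * 0.966 * 187.6^2 = 0.5 * 0.966 * 35193.76 = 16998.5861 Pa
Step 2: Multiply by wing area and lift coefficient: L = 16998.5861 * 28.3 * 0.211
Step 3: L = 481059.9861 * 0.211 = 101503.7 N

101503.7


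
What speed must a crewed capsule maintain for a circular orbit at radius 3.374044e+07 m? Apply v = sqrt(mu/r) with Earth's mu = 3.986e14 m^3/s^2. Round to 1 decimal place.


Step 1: mu / r = 3.986e14 / 3.374044e+07 = 11813716.715
Step 2: v = sqrt(11813716.715) = 3437.1 m/s

3437.1


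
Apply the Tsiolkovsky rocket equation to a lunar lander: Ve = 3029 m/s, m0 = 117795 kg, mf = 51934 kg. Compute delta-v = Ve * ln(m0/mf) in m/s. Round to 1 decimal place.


Step 1: Mass ratio m0/mf = 117795 / 51934 = 2.268167
Step 2: ln(2.268167) = 0.818972
Step 3: delta-v = 3029 * 0.818972 = 2480.7 m/s

2480.7


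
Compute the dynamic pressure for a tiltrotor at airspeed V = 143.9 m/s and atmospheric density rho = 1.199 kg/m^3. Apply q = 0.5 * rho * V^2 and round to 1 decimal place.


Step 1: V^2 = 143.9^2 = 20707.21
Step 2: q = 0.5 * 1.199 * 20707.21
Step 3: q = 12414.0 Pa

12414.0


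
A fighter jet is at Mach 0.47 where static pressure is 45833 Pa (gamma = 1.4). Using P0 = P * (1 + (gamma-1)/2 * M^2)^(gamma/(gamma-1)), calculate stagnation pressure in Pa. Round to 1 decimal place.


Step 1: (gamma-1)/2 * M^2 = 0.2 * 0.2209 = 0.04418
Step 2: 1 + 0.04418 = 1.04418
Step 3: Exponent gamma/(gamma-1) = 3.5
Step 4: P0 = 45833 * 1.04418^3.5 = 53320.2 Pa

53320.2


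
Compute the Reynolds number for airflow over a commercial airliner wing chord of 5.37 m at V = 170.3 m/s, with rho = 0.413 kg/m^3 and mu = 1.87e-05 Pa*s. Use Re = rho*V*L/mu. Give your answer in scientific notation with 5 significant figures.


Step 1: Numerator = rho * V * L = 0.413 * 170.3 * 5.37 = 377.693043
Step 2: Re = 377.693043 / 1.87e-05
Step 3: Re = 2.0197e+07

2.0197e+07


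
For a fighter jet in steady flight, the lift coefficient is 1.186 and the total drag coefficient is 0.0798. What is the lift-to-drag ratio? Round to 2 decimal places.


Step 1: L/D = CL / CD = 1.186 / 0.0798
Step 2: L/D = 14.86

14.86


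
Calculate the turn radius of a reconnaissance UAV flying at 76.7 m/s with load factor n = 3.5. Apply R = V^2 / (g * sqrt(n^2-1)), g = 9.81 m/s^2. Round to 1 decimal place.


Step 1: V^2 = 76.7^2 = 5882.89
Step 2: n^2 - 1 = 3.5^2 - 1 = 11.25
Step 3: sqrt(11.25) = 3.354102
Step 4: R = 5882.89 / (9.81 * 3.354102) = 178.8 m

178.8


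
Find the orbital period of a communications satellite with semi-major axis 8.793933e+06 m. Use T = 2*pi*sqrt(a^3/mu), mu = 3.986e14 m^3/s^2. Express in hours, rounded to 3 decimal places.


Step 1: a^3 / mu = 6.800635e+20 / 3.986e14 = 1.706130e+06
Step 2: sqrt(1.706130e+06) = 1306.1892 s
Step 3: T = 2*pi * 1306.1892 = 8207.03 s
Step 4: T in hours = 8207.03 / 3600 = 2.280 hours

2.280


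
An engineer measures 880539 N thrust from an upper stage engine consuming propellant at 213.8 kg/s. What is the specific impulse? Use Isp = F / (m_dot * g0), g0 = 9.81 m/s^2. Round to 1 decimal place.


Step 1: m_dot * g0 = 213.8 * 9.81 = 2097.38
Step 2: Isp = 880539 / 2097.38 = 419.8 s

419.8


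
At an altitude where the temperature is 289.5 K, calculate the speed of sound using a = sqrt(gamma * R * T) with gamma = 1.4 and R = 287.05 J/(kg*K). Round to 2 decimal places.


Step 1: gamma * R * T = 1.4 * 287.05 * 289.5 = 116341.365
Step 2: a = sqrt(116341.365) = 341.09 m/s

341.09


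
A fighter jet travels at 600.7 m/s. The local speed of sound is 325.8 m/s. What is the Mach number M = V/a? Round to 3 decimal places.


Step 1: M = V / a = 600.7 / 325.8
Step 2: M = 1.844

1.844


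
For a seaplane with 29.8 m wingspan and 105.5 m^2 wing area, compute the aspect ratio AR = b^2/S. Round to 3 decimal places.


Step 1: b^2 = 29.8^2 = 888.04
Step 2: AR = 888.04 / 105.5 = 8.417

8.417


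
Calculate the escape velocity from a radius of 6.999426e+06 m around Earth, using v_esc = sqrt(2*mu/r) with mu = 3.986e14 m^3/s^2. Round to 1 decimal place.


Step 1: 2*mu/r = 2 * 3.986e14 / 6.999426e+06 = 113895053.6801
Step 2: v_esc = sqrt(113895053.6801) = 10672.2 m/s

10672.2


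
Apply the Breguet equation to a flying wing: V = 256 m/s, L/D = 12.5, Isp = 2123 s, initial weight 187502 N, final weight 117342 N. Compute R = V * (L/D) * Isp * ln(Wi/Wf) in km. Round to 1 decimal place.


Step 1: Coefficient = V * (L/D) * Isp = 256 * 12.5 * 2123 = 6793600.0 m
Step 2: Wi/Wf = 187502 / 117342 = 1.59791
Step 3: ln(1.59791) = 0.468697
Step 4: R = 6793600.0 * 0.468697 = 3184138.3 m = 3184.1 km

3184.1


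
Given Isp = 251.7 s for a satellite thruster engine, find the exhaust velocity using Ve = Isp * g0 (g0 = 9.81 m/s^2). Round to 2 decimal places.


Step 1: Ve = Isp * g0 = 251.7 * 9.81
Step 2: Ve = 2469.18 m/s

2469.18


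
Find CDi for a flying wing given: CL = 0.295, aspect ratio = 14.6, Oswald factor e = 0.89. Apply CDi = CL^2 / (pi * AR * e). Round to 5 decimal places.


Step 1: CL^2 = 0.295^2 = 0.087025
Step 2: pi * AR * e = 3.14159 * 14.6 * 0.89 = 40.821855
Step 3: CDi = 0.087025 / 40.821855 = 0.00213

0.00213


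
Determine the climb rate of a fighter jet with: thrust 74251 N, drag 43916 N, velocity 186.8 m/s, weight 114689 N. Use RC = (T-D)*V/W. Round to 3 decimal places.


Step 1: Excess thrust = T - D = 74251 - 43916 = 30335 N
Step 2: Excess power = 30335 * 186.8 = 5666578.0 W
Step 3: RC = 5666578.0 / 114689 = 49.408 m/s

49.408


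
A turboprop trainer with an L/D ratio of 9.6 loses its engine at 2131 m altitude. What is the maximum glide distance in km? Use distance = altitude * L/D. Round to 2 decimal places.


Step 1: Glide distance = altitude * L/D = 2131 * 9.6 = 20457.6 m
Step 2: Convert to km: 20457.6 / 1000 = 20.46 km

20.46


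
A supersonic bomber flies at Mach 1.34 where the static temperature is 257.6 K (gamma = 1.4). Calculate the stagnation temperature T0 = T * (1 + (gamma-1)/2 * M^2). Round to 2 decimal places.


Step 1: (gamma-1)/2 = 0.2
Step 2: M^2 = 1.7956
Step 3: 1 + 0.2 * 1.7956 = 1.35912
Step 4: T0 = 257.6 * 1.35912 = 350.11 K

350.11


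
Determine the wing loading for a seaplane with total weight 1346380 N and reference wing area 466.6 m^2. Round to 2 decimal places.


Step 1: Wing loading = W / S = 1346380 / 466.6
Step 2: Wing loading = 2885.51 N/m^2

2885.51


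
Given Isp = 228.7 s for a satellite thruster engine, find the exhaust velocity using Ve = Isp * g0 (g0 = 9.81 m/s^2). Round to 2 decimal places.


Step 1: Ve = Isp * g0 = 228.7 * 9.81
Step 2: Ve = 2243.55 m/s

2243.55


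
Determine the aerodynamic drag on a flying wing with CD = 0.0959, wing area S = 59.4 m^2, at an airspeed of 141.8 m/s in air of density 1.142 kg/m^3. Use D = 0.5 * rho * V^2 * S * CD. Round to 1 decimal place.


Step 1: Dynamic pressure q = 0.5 * 1.142 * 141.8^2 = 11481.234 Pa
Step 2: Drag D = q * S * CD = 11481.234 * 59.4 * 0.0959
Step 3: D = 65402.4 N

65402.4


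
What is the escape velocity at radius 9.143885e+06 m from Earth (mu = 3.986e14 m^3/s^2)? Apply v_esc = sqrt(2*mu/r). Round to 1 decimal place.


Step 1: 2*mu/r = 2 * 3.986e14 / 9.143885e+06 = 87183948.617
Step 2: v_esc = sqrt(87183948.617) = 9337.2 m/s

9337.2


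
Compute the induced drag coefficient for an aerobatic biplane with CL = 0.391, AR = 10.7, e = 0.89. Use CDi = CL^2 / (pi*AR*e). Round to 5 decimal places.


Step 1: CL^2 = 0.391^2 = 0.152881
Step 2: pi * AR * e = 3.14159 * 10.7 * 0.89 = 29.917387
Step 3: CDi = 0.152881 / 29.917387 = 0.00511

0.00511


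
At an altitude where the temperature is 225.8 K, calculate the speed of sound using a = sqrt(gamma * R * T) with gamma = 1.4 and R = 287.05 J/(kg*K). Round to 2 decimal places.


Step 1: gamma * R * T = 1.4 * 287.05 * 225.8 = 90742.246
Step 2: a = sqrt(90742.246) = 301.23 m/s

301.23


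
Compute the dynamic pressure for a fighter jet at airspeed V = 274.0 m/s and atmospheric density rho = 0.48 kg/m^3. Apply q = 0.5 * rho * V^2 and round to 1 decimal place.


Step 1: V^2 = 274.0^2 = 75076.0
Step 2: q = 0.5 * 0.48 * 75076.0
Step 3: q = 18018.2 Pa

18018.2


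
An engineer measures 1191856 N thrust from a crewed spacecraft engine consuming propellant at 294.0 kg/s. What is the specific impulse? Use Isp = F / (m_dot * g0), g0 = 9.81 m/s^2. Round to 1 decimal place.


Step 1: m_dot * g0 = 294.0 * 9.81 = 2884.14
Step 2: Isp = 1191856 / 2884.14 = 413.2 s

413.2


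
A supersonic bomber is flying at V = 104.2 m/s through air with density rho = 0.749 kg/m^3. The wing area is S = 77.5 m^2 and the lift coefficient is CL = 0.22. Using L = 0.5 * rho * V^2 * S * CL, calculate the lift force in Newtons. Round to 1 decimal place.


Step 1: Calculate dynamic pressure q = 0.5 * 0.749 * 104.2^2 = 0.5 * 0.749 * 10857.64 = 4066.1862 Pa
Step 2: Multiply by wing area and lift coefficient: L = 4066.1862 * 77.5 * 0.22
Step 3: L = 315129.429 * 0.22 = 69328.5 N

69328.5


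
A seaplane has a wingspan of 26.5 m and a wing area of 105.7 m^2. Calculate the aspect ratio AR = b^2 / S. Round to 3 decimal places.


Step 1: b^2 = 26.5^2 = 702.25
Step 2: AR = 702.25 / 105.7 = 6.644

6.644


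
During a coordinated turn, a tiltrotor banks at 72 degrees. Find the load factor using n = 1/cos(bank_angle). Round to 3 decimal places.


Step 1: Convert 72 degrees to radians = 1.256637
Step 2: cos(72 deg) = 0.309017
Step 3: n = 1 / 0.309017 = 3.236

3.236


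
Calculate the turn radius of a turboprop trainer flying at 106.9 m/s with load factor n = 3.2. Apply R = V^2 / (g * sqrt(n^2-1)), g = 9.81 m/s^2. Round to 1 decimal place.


Step 1: V^2 = 106.9^2 = 11427.61
Step 2: n^2 - 1 = 3.2^2 - 1 = 9.24
Step 3: sqrt(9.24) = 3.039737
Step 4: R = 11427.61 / (9.81 * 3.039737) = 383.2 m

383.2


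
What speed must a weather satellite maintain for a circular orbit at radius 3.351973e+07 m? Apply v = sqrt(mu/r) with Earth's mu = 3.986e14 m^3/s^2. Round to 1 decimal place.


Step 1: mu / r = 3.986e14 / 3.351973e+07 = 11891503.8993
Step 2: v = sqrt(11891503.8993) = 3448.4 m/s

3448.4


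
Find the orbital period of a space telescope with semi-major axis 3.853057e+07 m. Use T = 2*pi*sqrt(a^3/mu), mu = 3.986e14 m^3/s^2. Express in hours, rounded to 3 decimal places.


Step 1: a^3 / mu = 5.720267e+22 / 3.986e14 = 1.435090e+08
Step 2: sqrt(1.435090e+08) = 11979.5224 s
Step 3: T = 2*pi * 11979.5224 = 75269.56 s
Step 4: T in hours = 75269.56 / 3600 = 20.908 hours

20.908


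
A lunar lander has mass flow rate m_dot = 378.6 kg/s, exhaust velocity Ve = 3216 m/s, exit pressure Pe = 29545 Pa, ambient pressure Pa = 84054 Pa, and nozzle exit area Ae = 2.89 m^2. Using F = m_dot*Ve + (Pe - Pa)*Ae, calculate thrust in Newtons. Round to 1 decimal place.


Step 1: Momentum thrust = m_dot * Ve = 378.6 * 3216 = 1217577.6 N
Step 2: Pressure thrust = (Pe - Pa) * Ae = (29545 - 84054) * 2.89 = -157531.01 N
Step 3: Total thrust F = 1217577.6 + -157531.01 = 1060046.6 N

1060046.6


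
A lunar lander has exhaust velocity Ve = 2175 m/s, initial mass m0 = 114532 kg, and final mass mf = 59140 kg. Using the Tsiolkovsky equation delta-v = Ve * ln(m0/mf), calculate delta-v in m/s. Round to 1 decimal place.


Step 1: Mass ratio m0/mf = 114532 / 59140 = 1.936625
Step 2: ln(1.936625) = 0.660947
Step 3: delta-v = 2175 * 0.660947 = 1437.6 m/s

1437.6


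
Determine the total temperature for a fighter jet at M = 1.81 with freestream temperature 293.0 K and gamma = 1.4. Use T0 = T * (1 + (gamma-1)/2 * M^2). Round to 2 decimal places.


Step 1: (gamma-1)/2 = 0.2
Step 2: M^2 = 3.2761
Step 3: 1 + 0.2 * 3.2761 = 1.65522
Step 4: T0 = 293.0 * 1.65522 = 484.98 K

484.98


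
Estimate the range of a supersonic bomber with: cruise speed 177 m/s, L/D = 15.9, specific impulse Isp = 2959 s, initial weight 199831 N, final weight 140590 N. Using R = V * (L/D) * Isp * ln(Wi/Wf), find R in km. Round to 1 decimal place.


Step 1: Coefficient = V * (L/D) * Isp = 177 * 15.9 * 2959 = 8327513.7 m
Step 2: Wi/Wf = 199831 / 140590 = 1.421374
Step 3: ln(1.421374) = 0.351624
Step 4: R = 8327513.7 * 0.351624 = 2928155.0 m = 2928.2 km

2928.2


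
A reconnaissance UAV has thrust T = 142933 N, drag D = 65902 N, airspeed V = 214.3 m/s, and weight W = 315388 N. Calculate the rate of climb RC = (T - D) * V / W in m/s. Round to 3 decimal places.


Step 1: Excess thrust = T - D = 142933 - 65902 = 77031 N
Step 2: Excess power = 77031 * 214.3 = 16507743.3 W
Step 3: RC = 16507743.3 / 315388 = 52.341 m/s

52.341


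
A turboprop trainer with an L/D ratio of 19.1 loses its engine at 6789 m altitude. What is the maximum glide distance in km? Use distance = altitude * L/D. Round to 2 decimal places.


Step 1: Glide distance = altitude * L/D = 6789 * 19.1 = 129669.9 m
Step 2: Convert to km: 129669.9 / 1000 = 129.67 km

129.67


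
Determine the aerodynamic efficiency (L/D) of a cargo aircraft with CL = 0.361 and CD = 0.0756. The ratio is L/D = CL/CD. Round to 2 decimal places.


Step 1: L/D = CL / CD = 0.361 / 0.0756
Step 2: L/D = 4.78

4.78


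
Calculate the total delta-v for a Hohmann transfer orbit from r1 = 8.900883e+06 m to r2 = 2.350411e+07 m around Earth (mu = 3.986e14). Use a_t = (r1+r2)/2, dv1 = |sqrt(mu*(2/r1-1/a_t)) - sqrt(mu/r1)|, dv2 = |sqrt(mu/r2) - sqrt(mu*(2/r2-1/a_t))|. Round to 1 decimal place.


Step 1: Transfer semi-major axis a_t = (8.900883e+06 + 2.350411e+07) / 2 = 1.620250e+07 m
Step 2: v1 (circular at r1) = sqrt(mu/r1) = 6691.94 m/s
Step 3: v_t1 = sqrt(mu*(2/r1 - 1/a_t)) = 8059.96 m/s
Step 4: dv1 = |8059.96 - 6691.94| = 1368.02 m/s
Step 5: v2 (circular at r2) = 4118.1 m/s, v_t2 = 3052.27 m/s
Step 6: dv2 = |4118.1 - 3052.27| = 1065.83 m/s
Step 7: Total delta-v = 1368.02 + 1065.83 = 2433.9 m/s

2433.9


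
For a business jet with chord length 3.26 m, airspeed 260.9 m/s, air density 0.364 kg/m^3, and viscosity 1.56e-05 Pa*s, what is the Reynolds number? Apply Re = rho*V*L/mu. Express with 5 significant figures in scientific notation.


Step 1: Numerator = rho * V * L = 0.364 * 260.9 * 3.26 = 309.594376
Step 2: Re = 309.594376 / 1.56e-05
Step 3: Re = 1.9846e+07

1.9846e+07


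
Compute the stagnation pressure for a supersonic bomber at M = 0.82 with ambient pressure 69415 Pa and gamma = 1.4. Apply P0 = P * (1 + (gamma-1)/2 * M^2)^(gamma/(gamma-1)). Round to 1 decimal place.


Step 1: (gamma-1)/2 * M^2 = 0.2 * 0.6724 = 0.13448
Step 2: 1 + 0.13448 = 1.13448
Step 3: Exponent gamma/(gamma-1) = 3.5
Step 4: P0 = 69415 * 1.13448^3.5 = 107954.9 Pa

107954.9


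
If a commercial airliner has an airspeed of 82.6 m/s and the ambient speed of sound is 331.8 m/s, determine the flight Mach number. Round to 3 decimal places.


Step 1: M = V / a = 82.6 / 331.8
Step 2: M = 0.249

0.249


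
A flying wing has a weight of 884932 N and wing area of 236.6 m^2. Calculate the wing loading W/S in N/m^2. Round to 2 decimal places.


Step 1: Wing loading = W / S = 884932 / 236.6
Step 2: Wing loading = 3740.20 N/m^2

3740.20


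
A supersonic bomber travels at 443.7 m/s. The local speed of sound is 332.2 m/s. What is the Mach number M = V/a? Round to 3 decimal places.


Step 1: M = V / a = 443.7 / 332.2
Step 2: M = 1.336

1.336


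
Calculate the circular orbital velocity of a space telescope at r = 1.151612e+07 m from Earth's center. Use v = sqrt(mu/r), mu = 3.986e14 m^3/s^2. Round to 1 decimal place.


Step 1: mu / r = 3.986e14 / 1.151612e+07 = 34612352.0769
Step 2: v = sqrt(34612352.0769) = 5883.2 m/s

5883.2


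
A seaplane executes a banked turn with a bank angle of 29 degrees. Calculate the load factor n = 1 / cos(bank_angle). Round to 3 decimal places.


Step 1: Convert 29 degrees to radians = 0.506145
Step 2: cos(29 deg) = 0.87462
Step 3: n = 1 / 0.87462 = 1.143

1.143


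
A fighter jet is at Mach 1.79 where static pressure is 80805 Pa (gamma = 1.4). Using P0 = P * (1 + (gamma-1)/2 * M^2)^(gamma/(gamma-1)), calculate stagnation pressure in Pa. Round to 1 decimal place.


Step 1: (gamma-1)/2 * M^2 = 0.2 * 3.2041 = 0.64082
Step 2: 1 + 0.64082 = 1.64082
Step 3: Exponent gamma/(gamma-1) = 3.5
Step 4: P0 = 80805 * 1.64082^3.5 = 457247.7 Pa

457247.7


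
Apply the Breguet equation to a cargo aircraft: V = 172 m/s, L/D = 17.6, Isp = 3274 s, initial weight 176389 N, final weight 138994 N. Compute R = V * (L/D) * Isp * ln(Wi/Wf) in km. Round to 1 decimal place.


Step 1: Coefficient = V * (L/D) * Isp = 172 * 17.6 * 3274 = 9911052.8 m
Step 2: Wi/Wf = 176389 / 138994 = 1.26904
Step 3: ln(1.26904) = 0.238261
Step 4: R = 9911052.8 * 0.238261 = 2361417.5 m = 2361.4 km

2361.4


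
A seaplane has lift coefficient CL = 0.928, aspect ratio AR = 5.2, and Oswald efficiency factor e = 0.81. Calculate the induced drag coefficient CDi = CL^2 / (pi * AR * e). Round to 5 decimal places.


Step 1: CL^2 = 0.928^2 = 0.861184
Step 2: pi * AR * e = 3.14159 * 5.2 * 0.81 = 13.232388
Step 3: CDi = 0.861184 / 13.232388 = 0.06508

0.06508


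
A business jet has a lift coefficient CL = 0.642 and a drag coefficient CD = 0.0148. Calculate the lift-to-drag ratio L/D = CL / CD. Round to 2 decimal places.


Step 1: L/D = CL / CD = 0.642 / 0.0148
Step 2: L/D = 43.38

43.38


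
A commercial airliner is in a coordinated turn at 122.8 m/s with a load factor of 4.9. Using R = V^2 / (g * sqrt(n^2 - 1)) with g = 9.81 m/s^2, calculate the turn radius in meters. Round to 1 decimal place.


Step 1: V^2 = 122.8^2 = 15079.84
Step 2: n^2 - 1 = 4.9^2 - 1 = 23.01
Step 3: sqrt(23.01) = 4.796874
Step 4: R = 15079.84 / (9.81 * 4.796874) = 320.5 m

320.5


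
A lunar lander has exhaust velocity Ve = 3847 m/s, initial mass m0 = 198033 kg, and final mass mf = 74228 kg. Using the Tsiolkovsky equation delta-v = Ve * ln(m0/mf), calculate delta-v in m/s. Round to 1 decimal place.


Step 1: Mass ratio m0/mf = 198033 / 74228 = 2.667902
Step 2: ln(2.667902) = 0.981292
Step 3: delta-v = 3847 * 0.981292 = 3775.0 m/s

3775.0


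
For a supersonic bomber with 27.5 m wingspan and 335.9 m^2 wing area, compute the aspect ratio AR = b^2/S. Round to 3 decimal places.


Step 1: b^2 = 27.5^2 = 756.25
Step 2: AR = 756.25 / 335.9 = 2.251

2.251
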